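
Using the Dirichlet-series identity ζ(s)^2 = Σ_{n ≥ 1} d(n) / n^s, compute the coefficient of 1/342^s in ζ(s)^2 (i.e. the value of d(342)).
d(342) = 12

ζ(s)^2 = (Σ 1/m^s)(Σ 1/k^s). The coefficient of 1/n^s in the product is the number of ordered pairs (m, k) with mk = n, which equals d(n). For n = 342, divisors are [1, 2, 3, 6, 9, 18, 19, 38, 57, 114, 171, 342], so d(342) = 12.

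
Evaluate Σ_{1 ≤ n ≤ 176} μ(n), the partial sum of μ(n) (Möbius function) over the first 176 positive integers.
Σ_{n ≤ 176} μ(n) = -4

Compute μ(n) for each 1 ≤ n ≤ 176: μ(1) = 1, μ(2) = -1, μ(3) = -1, μ(4) = 0, μ(5) = -1, μ(6) = 1, μ(7) = -1, μ(8) = 0, μ(9) = 0, μ(10) = 1, μ(11) = -1, μ(12) = 0, μ(13) = -1, μ(14) = 1, μ(15) = 1, μ(16) = 0, μ(17) = -1, μ(18) = 0, μ(19) = -1, μ(20) = 0, μ(21) = 1, μ(22) = 1, μ(23) = -1, μ(24) = 0, μ(25) = 0, μ(26) = 1, μ(27) = 0, μ(28) = 0, μ(29) = -1, μ(30) = -1, μ(31) = -1, μ(32) = 0, μ(33) = 1, μ(34) = 1, μ(35) = 1, μ(36) = 0, μ(37) = -1, μ(38) = 1, μ(39) = 1, μ(40) = 0, μ(41) = -1, μ(42) = -1, μ(43) = -1, μ(44) = 0, μ(45) = 0, μ(46) = 1, μ(47) = -1, μ(48) = 0, μ(49) = 0, μ(50) = 0, μ(51) = 1, μ(52) = 0, μ(53) = -1, μ(54) = 0, μ(55) = 1, μ(56) = 0, μ(57) = 1, μ(58) = 1, μ(59) = -1, μ(60) = 0, μ(61) = -1, μ(62) = 1, μ(63) = 0, μ(64) = 0, μ(65) = 1, μ(66) = -1, μ(67) = -1, μ(68) = 0, μ(69) = 1, μ(70) = -1, μ(71) = -1, μ(72) = 0, μ(73) = -1, μ(74) = 1, μ(75) = 0, μ(76) = 0, μ(77) = 1, μ(78) = -1, μ(79) = -1, μ(80) = 0, μ(81) = 0, μ(82) = 1, μ(83) = -1, μ(84) = 0, μ(85) = 1, μ(86) = 1, μ(87) = 1, μ(88) = 0, μ(89) = -1, μ(90) = 0, μ(91) = 1, μ(92) = 0, μ(93) = 1, μ(94) = 1, μ(95) = 1, μ(96) = 0, μ(97) = -1, μ(98) = 0, μ(99) = 0, μ(100) = 0, μ(101) = -1, μ(102) = -1, μ(103) = -1, μ(104) = 0, μ(105) = -1, μ(106) = 1, μ(107) = -1, μ(108) = 0, μ(109) = -1, μ(110) = -1, μ(111) = 1, μ(112) = 0, μ(113) = -1, μ(114) = -1, μ(115) = 1, μ(116) = 0, μ(117) = 0, μ(118) = 1, μ(119) = 1, μ(120) = 0, μ(121) = 0, μ(122) = 1, μ(123) = 1, μ(124) = 0, μ(125) = 0, μ(126) = 0, μ(127) = -1, μ(128) = 0, μ(129) = 1, μ(130) = -1, μ(131) = -1, μ(132) = 0, μ(133) = 1, μ(134) = 1, μ(135) = 0, μ(136) = 0, μ(137) = -1, μ(138) = -1, μ(139) = -1, μ(140) = 0, μ(141) = 1, μ(142) = 1, μ(143) = 1, μ(144) = 0, μ(145) = 1, μ(146) = 1, μ(147) = 0, μ(148) = 0, μ(149) = -1, μ(150) = 0, μ(151) = -1, μ(152) = 0, μ(153) = 0, μ(154) = -1, μ(155) = 1, μ(156) = 0, μ(157) = -1, μ(158) = 1, μ(159) = 1, μ(160) = 0, μ(161) = 1, μ(162) = 0, μ(163) = -1, μ(164) = 0, μ(165) = -1, μ(166) = 1, μ(167) = -1, μ(168) = 0, μ(169) = 0, μ(170) = -1, μ(171) = 0, μ(172) = 0, μ(173) = -1, μ(174) = -1, μ(175) = 0, μ(176) = 0. Summing all 176 values: -4. (Mertens function M(x) = Σ_{n ≤ x} μ(n); on average M(x) should be small (PNT ⟺ M(x) = o(x)).)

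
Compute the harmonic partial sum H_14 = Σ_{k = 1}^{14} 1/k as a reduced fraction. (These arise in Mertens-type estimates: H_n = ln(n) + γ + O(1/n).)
H_14 = 1171733/360360

Direct summation: H_14 = 1 + 1/2 + ... + 1/14. The least common denominator is lcm(1, ..., 14) = 360360; over this denominator the numerator is 360360 + 180180 + 120120 + 90090 + 72072 + 60060 + 51480 + 45045 + 40040 + 36036 + 32760 + 30030 + 27720 + 25740 = 1171733, so H_14 = 1171733/360360 (already in lowest terms) ≈ 3.25156. (The PNT-adjacent estimate ln(14) + γ ≈ 3.21627 matches within O(1/n).)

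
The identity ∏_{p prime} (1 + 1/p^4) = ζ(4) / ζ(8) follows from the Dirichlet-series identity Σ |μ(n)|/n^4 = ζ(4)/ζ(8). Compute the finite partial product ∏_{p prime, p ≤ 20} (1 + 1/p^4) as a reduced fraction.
∏ = 2063478382983759362985032/1914315839042201150180625

The primes p ≤ 20 are [2, 3, 5, 7, 11, 13, 17, 19]. For each, (1 + 1/p^4) = (p^4 + 1)/p^4. Multiplying these fractions over p ∈ [2, 3, 5, 7, 11, 13, 17, 19] gives 2063478382983759362985032/1914315839042201150180625. (In the limit P → ∞ this tends to ζ(4)/ζ(8).)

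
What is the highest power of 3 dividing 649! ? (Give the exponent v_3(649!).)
v_3(649!) = 322

Legendre's formula: v_p(n!) = Σ_{k ≥ 1} ⌊n / p^k⌋. For p = 3, n = 649, the terms are:
  ⌊649/3^1⌋ = ⌊649/3⌋ = 216
  ⌊649/3^2⌋ = ⌊649/9⌋ = 72
  ⌊649/3^3⌋ = ⌊649/27⌋ = 24
  ⌊649/3^4⌋ = ⌊649/81⌋ = 8
  ⌊649/3^5⌋ = ⌊649/243⌋ = 2
(the next term ⌊649/3^6⌋ = 0, terminating the sum). Summing: v_3(649!) = 216 + 72 + 24 + 8 + 2 = 322.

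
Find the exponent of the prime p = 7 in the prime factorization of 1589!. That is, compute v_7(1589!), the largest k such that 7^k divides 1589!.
v_7(1589!) = 263

Legendre's formula: v_p(n!) = Σ_{k ≥ 1} ⌊n / p^k⌋. For p = 7, n = 1589, the terms are:
  ⌊1589/7^1⌋ = ⌊1589/7⌋ = 227
  ⌊1589/7^2⌋ = ⌊1589/49⌋ = 32
  ⌊1589/7^3⌋ = ⌊1589/343⌋ = 4
(the next term ⌊1589/7^4⌋ = 0, terminating the sum). Summing: v_7(1589!) = 227 + 32 + 4 = 263.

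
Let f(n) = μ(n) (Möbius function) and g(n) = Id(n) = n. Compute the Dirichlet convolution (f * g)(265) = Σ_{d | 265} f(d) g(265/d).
(μ * Id)(265) = 208

Divisors of 265: [1, 5, 53, 265]. For each d | 265:
  d = 1: μ(1) · Id(265/1) = 1 · 265 = 265
  d = 5: μ(5) · Id(265/5) = -1 · 53 = -53
  d = 53: μ(53) · Id(265/53) = -1 · 5 = -5
  d = 265: μ(265) · Id(265/265) = 1 · 1 = 1
Summing: (μ * Id)(265) = 265 + -53 + -5 + 1 = 208.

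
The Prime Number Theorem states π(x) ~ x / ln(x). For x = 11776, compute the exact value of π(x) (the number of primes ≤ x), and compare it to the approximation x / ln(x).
π(11776) = 1409;  x/ln(x) ≈ 1256.26;  relative error ≈ 10.84%.

Directly count primes up to 11776: π(11776) = 1409. The PNT approximation gives 11776/ln(11776) ≈ 11776/9.37382 ≈ 1256.26. Relative error (π(x) − x/ln(x)) / π(x) ≈ 10.84%; the approximation is known to undercount slightly (Li(x) is a better estimate).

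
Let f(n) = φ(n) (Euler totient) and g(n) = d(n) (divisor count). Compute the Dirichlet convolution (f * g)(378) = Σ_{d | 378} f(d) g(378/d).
(φ * d)(378) = 960

Divisors of 378: [1, 2, 3, 6, 7, 9, 14, 18, 21, 27, 42, 54, 63, 126, 189, 378]. For each d | 378:
  d = 1: φ(1) · d(378/1) = 1 · 16 = 16
  d = 2: φ(2) · d(378/2) = 1 · 8 = 8
  d = 3: φ(3) · d(378/3) = 2 · 12 = 24
  d = 6: φ(6) · d(378/6) = 2 · 6 = 12
  d = 7: φ(7) · d(378/7) = 6 · 8 = 48
  d = 9: φ(9) · d(378/9) = 6 · 8 = 48
  d = 14: φ(14) · d(378/14) = 6 · 4 = 24
  d = 18: φ(18) · d(378/18) = 6 · 4 = 24
  d = 21: φ(21) · d(378/21) = 12 · 6 = 72
  d = 27: φ(27) · d(378/27) = 18 · 4 = 72
  d = 42: φ(42) · d(378/42) = 12 · 3 = 36
  d = 54: φ(54) · d(378/54) = 18 · 2 = 36
  d = 63: φ(63) · d(378/63) = 36 · 4 = 144
  d = 126: φ(126) · d(378/126) = 36 · 2 = 72
  d = 189: φ(189) · d(378/189) = 108 · 2 = 216
  d = 378: φ(378) · d(378/378) = 108 · 1 = 108
Summing: (φ * d)(378) = 16 + 8 + 24 + 12 + 48 + 48 + 24 + 24 + 72 + 72 + 36 + 36 + 144 + 72 + 216 + 108 = 960.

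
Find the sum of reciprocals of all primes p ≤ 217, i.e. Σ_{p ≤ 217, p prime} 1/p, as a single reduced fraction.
Σ 1/p = 3215488142498485484492183158345029261034221047849345857469577412562094716564064084247/1645783550795210387735581011435590727981167322669649249414629852197255934130751870910

π(217) = 47, so the primes ≤ 217 are [2, 3, 5, 7, 11, 13, 17, 19, 23, 29, 31, 37, 41, 43, 47, 53, 59, 61, 67, 71, 73, 79, 83, 89, 97, 101, 103, 107, 109, 113, 127, 131, 137, 139, 149, 151, 157, 163, 167, 173, 179, 181, 191, 193, 197, 199, 211]. Summing 1/p over these primes: 3215488142498485484492183158345029261034221047849345857469577412562094716564064084247/1645783550795210387735581011435590727981167322669649249414629852197255934130751870910 ≈ 1.9538. Mertens estimate ln ln(217) + 0.2615 ≈ 1.9442.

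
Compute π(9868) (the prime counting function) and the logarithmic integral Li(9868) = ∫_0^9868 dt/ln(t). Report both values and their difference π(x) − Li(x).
π(9868) = 1217;  Li(9868) ≈ 1231.80;  π(x) − Li(x) ≈ -14.80.

Direct count of primes ≤ 9868 gives π(9868) = 1217. Numerical evaluation of the logarithmic integral gives Li(9868) ≈ 1231.80. The difference π(x) − Li(x) ≈ -14.80 is typically negative for small/moderate x (Li(x) overestimates), though Littlewood's theorem shows this sign changes infinitely often.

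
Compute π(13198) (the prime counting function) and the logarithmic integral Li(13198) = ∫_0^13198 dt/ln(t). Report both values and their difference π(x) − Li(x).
π(13198) = 1570;  Li(13198) ≈ 1587.99;  π(x) − Li(x) ≈ -17.99.

Direct count of primes ≤ 13198 gives π(13198) = 1570. Numerical evaluation of the logarithmic integral gives Li(13198) ≈ 1587.99. The difference π(x) − Li(x) ≈ -17.99 is typically negative for small/moderate x (Li(x) overestimates), though Littlewood's theorem shows this sign changes infinitely often.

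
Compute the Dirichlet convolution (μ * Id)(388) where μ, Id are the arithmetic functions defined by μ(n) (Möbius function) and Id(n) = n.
(μ * Id)(388) = 192

Divisors of 388: [1, 2, 4, 97, 194, 388]. For each d | 388:
  d = 1: μ(1) · Id(388/1) = 1 · 388 = 388
  d = 2: μ(2) · Id(388/2) = -1 · 194 = -194
  d = 4: μ(4) · Id(388/4) = 0 · 97 = 0
  d = 97: μ(97) · Id(388/97) = -1 · 4 = -4
  d = 194: μ(194) · Id(388/194) = 1 · 2 = 2
  d = 388: μ(388) · Id(388/388) = 0 · 1 = 0
Summing: (μ * Id)(388) = 388 + -194 + 0 + -4 + 2 + 0 = 192.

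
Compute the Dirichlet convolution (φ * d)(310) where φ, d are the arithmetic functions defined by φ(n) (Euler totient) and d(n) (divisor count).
(φ * d)(310) = 576

Divisors of 310: [1, 2, 5, 10, 31, 62, 155, 310]. For each d | 310:
  d = 1: φ(1) · d(310/1) = 1 · 8 = 8
  d = 2: φ(2) · d(310/2) = 1 · 4 = 4
  d = 5: φ(5) · d(310/5) = 4 · 4 = 16
  d = 10: φ(10) · d(310/10) = 4 · 2 = 8
  d = 31: φ(31) · d(310/31) = 30 · 4 = 120
  d = 62: φ(62) · d(310/62) = 30 · 2 = 60
  d = 155: φ(155) · d(310/155) = 120 · 2 = 240
  d = 310: φ(310) · d(310/310) = 120 · 1 = 120
Summing: (φ * d)(310) = 8 + 4 + 16 + 8 + 120 + 60 + 240 + 120 = 576.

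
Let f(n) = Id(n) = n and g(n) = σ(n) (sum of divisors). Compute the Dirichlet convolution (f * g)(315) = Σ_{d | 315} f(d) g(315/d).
(Id * σ)(315) = 5610

Divisors of 315: [1, 3, 5, 7, 9, 15, 21, 35, 45, 63, 105, 315]. For each d | 315:
  d = 1: Id(1) · σ(315/1) = 1 · 624 = 624
  d = 3: Id(3) · σ(315/3) = 3 · 192 = 576
  d = 5: Id(5) · σ(315/5) = 5 · 104 = 520
  d = 7: Id(7) · σ(315/7) = 7 · 78 = 546
  d = 9: Id(9) · σ(315/9) = 9 · 48 = 432
  d = 15: Id(15) · σ(315/15) = 15 · 32 = 480
  d = 21: Id(21) · σ(315/21) = 21 · 24 = 504
  d = 35: Id(35) · σ(315/35) = 35 · 13 = 455
  d = 45: Id(45) · σ(315/45) = 45 · 8 = 360
  d = 63: Id(63) · σ(315/63) = 63 · 6 = 378
  d = 105: Id(105) · σ(315/105) = 105 · 4 = 420
  d = 315: Id(315) · σ(315/315) = 315 · 1 = 315
Summing: (Id * σ)(315) = 624 + 576 + 520 + 546 + 432 + 480 + 504 + 455 + 360 + 378 + 420 + 315 = 5610.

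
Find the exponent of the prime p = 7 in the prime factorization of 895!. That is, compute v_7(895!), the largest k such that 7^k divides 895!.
v_7(895!) = 147

Legendre's formula: v_p(n!) = Σ_{k ≥ 1} ⌊n / p^k⌋. For p = 7, n = 895, the terms are:
  ⌊895/7^1⌋ = ⌊895/7⌋ = 127
  ⌊895/7^2⌋ = ⌊895/49⌋ = 18
  ⌊895/7^3⌋ = ⌊895/343⌋ = 2
(the next term ⌊895/7^4⌋ = 0, terminating the sum). Summing: v_7(895!) = 127 + 18 + 2 = 147.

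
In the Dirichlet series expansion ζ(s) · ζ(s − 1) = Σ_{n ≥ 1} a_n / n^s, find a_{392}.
σ(392) = 855

In the product (Σ m^0/m^s)(Σ k / k^s) = Σ (Σ_{d | n} d) / n^s, the coefficient of 1/n^s is σ(n) = Σ_{d | n} d. For n = 392, divisors are [1, 2, 4, 7, 8, 14, 28, 49, 56, 98, 196, 392]; summing: σ(392) = 855.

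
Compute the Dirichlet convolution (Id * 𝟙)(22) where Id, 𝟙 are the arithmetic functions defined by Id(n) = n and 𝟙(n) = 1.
(Id * 𝟙)(22) = 36

Divisors of 22: [1, 2, 11, 22]. For each d | 22:
  d = 1: Id(1) · 𝟙(22/1) = 1 · 1 = 1
  d = 2: Id(2) · 𝟙(22/2) = 2 · 1 = 2
  d = 11: Id(11) · 𝟙(22/11) = 11 · 1 = 11
  d = 22: Id(22) · 𝟙(22/22) = 22 · 1 = 22
Summing: (Id * 𝟙)(22) = 1 + 2 + 11 + 22 = 36.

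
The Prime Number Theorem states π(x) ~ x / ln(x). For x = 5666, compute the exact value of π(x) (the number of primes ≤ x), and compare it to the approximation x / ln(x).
π(5666) = 746;  x/ln(x) ≈ 655.62;  relative error ≈ 12.12%.

Directly count primes up to 5666: π(5666) = 746. The PNT approximation gives 5666/ln(5666) ≈ 5666/8.64224 ≈ 655.62. Relative error (π(x) − x/ln(x)) / π(x) ≈ 12.12%; the approximation is known to undercount slightly (Li(x) is a better estimate).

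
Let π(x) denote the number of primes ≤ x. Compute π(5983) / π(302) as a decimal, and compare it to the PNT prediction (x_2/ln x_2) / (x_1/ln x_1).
π(5983)/π(302) = 782/62 ≈ 12.6129;  PNT prediction ≈ 13.0085.

π(302) = 62 and π(5983) = 782, so π(5983)/π(302) ≈ 12.6129. The PNT-predicted ratio is (5983/ln(5983)) / (302/ln(302)) ≈ 13.0085. The two agree to within a few percent, as expected.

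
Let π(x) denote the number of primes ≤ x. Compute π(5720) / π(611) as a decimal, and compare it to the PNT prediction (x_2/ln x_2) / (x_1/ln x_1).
π(5720)/π(611) = 753/111 ≈ 6.7838;  PNT prediction ≈ 6.9415.

π(611) = 111 and π(5720) = 753, so π(5720)/π(611) ≈ 6.7838. The PNT-predicted ratio is (5720/ln(5720)) / (611/ln(611)) ≈ 6.9415. The two agree to within a few percent, as expected.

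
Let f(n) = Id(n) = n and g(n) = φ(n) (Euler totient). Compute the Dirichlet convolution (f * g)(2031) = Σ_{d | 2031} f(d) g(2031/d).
(Id * φ)(2031) = 6765

Divisors of 2031: [1, 3, 677, 2031]. For each d | 2031:
  d = 1: Id(1) · φ(2031/1) = 1 · 1352 = 1352
  d = 3: Id(3) · φ(2031/3) = 3 · 676 = 2028
  d = 677: Id(677) · φ(2031/677) = 677 · 2 = 1354
  d = 2031: Id(2031) · φ(2031/2031) = 2031 · 1 = 2031
Summing: (Id * φ)(2031) = 1352 + 2028 + 1354 + 2031 = 6765.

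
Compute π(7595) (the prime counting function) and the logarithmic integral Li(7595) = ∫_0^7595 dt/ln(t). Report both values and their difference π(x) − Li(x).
π(7595) = 965;  Li(7595) ≈ 981.22;  π(x) − Li(x) ≈ -16.22.

Direct count of primes ≤ 7595 gives π(7595) = 965. Numerical evaluation of the logarithmic integral gives Li(7595) ≈ 981.22. The difference π(x) − Li(x) ≈ -16.22 is typically negative for small/moderate x (Li(x) overestimates), though Littlewood's theorem shows this sign changes infinitely often.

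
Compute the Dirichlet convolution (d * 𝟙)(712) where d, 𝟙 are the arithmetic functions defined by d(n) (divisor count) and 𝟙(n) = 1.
(d * 𝟙)(712) = 30

Divisors of 712: [1, 2, 4, 8, 89, 178, 356, 712]. For each d | 712:
  d = 1: d(1) · 𝟙(712/1) = 1 · 1 = 1
  d = 2: d(2) · 𝟙(712/2) = 2 · 1 = 2
  d = 4: d(4) · 𝟙(712/4) = 3 · 1 = 3
  d = 8: d(8) · 𝟙(712/8) = 4 · 1 = 4
  d = 89: d(89) · 𝟙(712/89) = 2 · 1 = 2
  d = 178: d(178) · 𝟙(712/178) = 4 · 1 = 4
  d = 356: d(356) · 𝟙(712/356) = 6 · 1 = 6
  d = 712: d(712) · 𝟙(712/712) = 8 · 1 = 8
Summing: (d * 𝟙)(712) = 1 + 2 + 3 + 4 + 2 + 4 + 6 + 8 = 30.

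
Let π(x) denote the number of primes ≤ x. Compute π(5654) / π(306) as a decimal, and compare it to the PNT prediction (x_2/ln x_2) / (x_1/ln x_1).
π(5654)/π(306) = 744/62 ≈ 12.0000;  PNT prediction ≈ 12.2400.

π(306) = 62 and π(5654) = 744, so π(5654)/π(306) ≈ 12.0000. The PNT-predicted ratio is (5654/ln(5654)) / (306/ln(306)) ≈ 12.2400. The two agree to within a few percent, as expected.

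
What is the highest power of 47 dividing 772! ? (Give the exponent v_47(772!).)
v_47(772!) = 16

Legendre's formula: v_p(n!) = Σ_{k ≥ 1} ⌊n / p^k⌋. For p = 47, n = 772, the terms are:
  ⌊772/47^1⌋ = ⌊772/47⌋ = 16
(the next term ⌊772/47^2⌋ = 0, terminating the sum). Summing: v_47(772!) = 16 = 16.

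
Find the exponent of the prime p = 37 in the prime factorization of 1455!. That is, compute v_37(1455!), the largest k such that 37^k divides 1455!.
v_37(1455!) = 40

Legendre's formula: v_p(n!) = Σ_{k ≥ 1} ⌊n / p^k⌋. For p = 37, n = 1455, the terms are:
  ⌊1455/37^1⌋ = ⌊1455/37⌋ = 39
  ⌊1455/37^2⌋ = ⌊1455/1369⌋ = 1
(the next term ⌊1455/37^3⌋ = 0, terminating the sum). Summing: v_37(1455!) = 39 + 1 = 40.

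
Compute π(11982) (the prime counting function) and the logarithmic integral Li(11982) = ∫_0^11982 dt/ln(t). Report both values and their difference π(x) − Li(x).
π(11982) = 1437;  Li(11982) ≈ 1459.18;  π(x) − Li(x) ≈ -22.18.

Direct count of primes ≤ 11982 gives π(11982) = 1437. Numerical evaluation of the logarithmic integral gives Li(11982) ≈ 1459.18. The difference π(x) − Li(x) ≈ -22.18 is typically negative for small/moderate x (Li(x) overestimates), though Littlewood's theorem shows this sign changes infinitely often.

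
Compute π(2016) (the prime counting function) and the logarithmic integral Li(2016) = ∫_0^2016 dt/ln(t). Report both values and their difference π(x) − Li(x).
π(2016) = 305;  Li(2016) ≈ 316.91;  π(x) − Li(x) ≈ -11.91.

Direct count of primes ≤ 2016 gives π(2016) = 305. Numerical evaluation of the logarithmic integral gives Li(2016) ≈ 316.91. The difference π(x) − Li(x) ≈ -11.91 is typically negative for small/moderate x (Li(x) overestimates), though Littlewood's theorem shows this sign changes infinitely often.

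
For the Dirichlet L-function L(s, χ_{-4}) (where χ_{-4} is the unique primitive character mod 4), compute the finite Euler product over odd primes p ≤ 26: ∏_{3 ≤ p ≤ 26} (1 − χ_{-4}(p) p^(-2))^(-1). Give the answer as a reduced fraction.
∏ = 7900068038863/8628726988800

The odd primes p ≤ 26 are [3, 5, 7, 11, 13, 17, 19, 23]. For each, χ(p) = 1 if p ≡ 1 mod 4, χ(p) = −1 if p ≡ 3 mod 4. Taking (1 − χ(p)/p^2)^(-1) = p^2/(p^2 − χ(p)): (1 − (-1)/3^2)^(-1) · (1 − (1)/5^2)^(-1) · (1 − (-1)/7^2)^(-1) · (1 − (-1)/11^2)^(-1) · (1 − (1)/13^2)^(-1) · (1 − (1)/17^2)^(-1) · (1 − (-1)/19^2)^(-1) · (1 − (-1)/23^2)^(-1) = 7900068038863/8628726988800.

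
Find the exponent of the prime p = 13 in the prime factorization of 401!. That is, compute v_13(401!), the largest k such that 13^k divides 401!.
v_13(401!) = 32

Legendre's formula: v_p(n!) = Σ_{k ≥ 1} ⌊n / p^k⌋. For p = 13, n = 401, the terms are:
  ⌊401/13^1⌋ = ⌊401/13⌋ = 30
  ⌊401/13^2⌋ = ⌊401/169⌋ = 2
(the next term ⌊401/13^3⌋ = 0, terminating the sum). Summing: v_13(401!) = 30 + 2 = 32.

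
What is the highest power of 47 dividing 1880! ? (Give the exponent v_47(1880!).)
v_47(1880!) = 40

Legendre's formula: v_p(n!) = Σ_{k ≥ 1} ⌊n / p^k⌋. For p = 47, n = 1880, the terms are:
  ⌊1880/47^1⌋ = ⌊1880/47⌋ = 40
(the next term ⌊1880/47^2⌋ = 0, terminating the sum). Summing: v_47(1880!) = 40 = 40.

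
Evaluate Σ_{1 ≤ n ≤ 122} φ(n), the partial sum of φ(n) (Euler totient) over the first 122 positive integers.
Σ_{n ≤ 122} φ(n) = 4556

Compute φ(n) for each 1 ≤ n ≤ 122: φ(1) = 1, φ(2) = 1, φ(3) = 2, φ(4) = 2, φ(5) = 4, φ(6) = 2, φ(7) = 6, φ(8) = 4, φ(9) = 6, φ(10) = 4, φ(11) = 10, φ(12) = 4, φ(13) = 12, φ(14) = 6, φ(15) = 8, φ(16) = 8, φ(17) = 16, φ(18) = 6, φ(19) = 18, φ(20) = 8, φ(21) = 12, φ(22) = 10, φ(23) = 22, φ(24) = 8, φ(25) = 20, φ(26) = 12, φ(27) = 18, φ(28) = 12, φ(29) = 28, φ(30) = 8, φ(31) = 30, φ(32) = 16, φ(33) = 20, φ(34) = 16, φ(35) = 24, φ(36) = 12, φ(37) = 36, φ(38) = 18, φ(39) = 24, φ(40) = 16, φ(41) = 40, φ(42) = 12, φ(43) = 42, φ(44) = 20, φ(45) = 24, φ(46) = 22, φ(47) = 46, φ(48) = 16, φ(49) = 42, φ(50) = 20, φ(51) = 32, φ(52) = 24, φ(53) = 52, φ(54) = 18, φ(55) = 40, φ(56) = 24, φ(57) = 36, φ(58) = 28, φ(59) = 58, φ(60) = 16, φ(61) = 60, φ(62) = 30, φ(63) = 36, φ(64) = 32, φ(65) = 48, φ(66) = 20, φ(67) = 66, φ(68) = 32, φ(69) = 44, φ(70) = 24, φ(71) = 70, φ(72) = 24, φ(73) = 72, φ(74) = 36, φ(75) = 40, φ(76) = 36, φ(77) = 60, φ(78) = 24, φ(79) = 78, φ(80) = 32, φ(81) = 54, φ(82) = 40, φ(83) = 82, φ(84) = 24, φ(85) = 64, φ(86) = 42, φ(87) = 56, φ(88) = 40, φ(89) = 88, φ(90) = 24, φ(91) = 72, φ(92) = 44, φ(93) = 60, φ(94) = 46, φ(95) = 72, φ(96) = 32, φ(97) = 96, φ(98) = 42, φ(99) = 60, φ(100) = 40, φ(101) = 100, φ(102) = 32, φ(103) = 102, φ(104) = 48, φ(105) = 48, φ(106) = 52, φ(107) = 106, φ(108) = 36, φ(109) = 108, φ(110) = 40, φ(111) = 72, φ(112) = 48, φ(113) = 112, φ(114) = 36, φ(115) = 88, φ(116) = 56, φ(117) = 72, φ(118) = 58, φ(119) = 96, φ(120) = 32, φ(121) = 110, φ(122) = 60. Summing all 122 values: 4556. (Average order: Σ_{n ≤ x} φ(n) ~ (3/π²) x². For x = 122, (3/π²)·122² ≈ 4524.19.)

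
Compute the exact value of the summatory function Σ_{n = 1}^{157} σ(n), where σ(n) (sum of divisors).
Σ_{n ≤ 157} σ(n) = 20320

Compute σ(n) for each 1 ≤ n ≤ 157: σ(1) = 1, σ(2) = 3, σ(3) = 4, σ(4) = 7, σ(5) = 6, σ(6) = 12, σ(7) = 8, σ(8) = 15, σ(9) = 13, σ(10) = 18, σ(11) = 12, σ(12) = 28, σ(13) = 14, σ(14) = 24, σ(15) = 24, σ(16) = 31, σ(17) = 18, σ(18) = 39, σ(19) = 20, σ(20) = 42, σ(21) = 32, σ(22) = 36, σ(23) = 24, σ(24) = 60, σ(25) = 31, σ(26) = 42, σ(27) = 40, σ(28) = 56, σ(29) = 30, σ(30) = 72, σ(31) = 32, σ(32) = 63, σ(33) = 48, σ(34) = 54, σ(35) = 48, σ(36) = 91, σ(37) = 38, σ(38) = 60, σ(39) = 56, σ(40) = 90, σ(41) = 42, σ(42) = 96, σ(43) = 44, σ(44) = 84, σ(45) = 78, σ(46) = 72, σ(47) = 48, σ(48) = 124, σ(49) = 57, σ(50) = 93, σ(51) = 72, σ(52) = 98, σ(53) = 54, σ(54) = 120, σ(55) = 72, σ(56) = 120, σ(57) = 80, σ(58) = 90, σ(59) = 60, σ(60) = 168, σ(61) = 62, σ(62) = 96, σ(63) = 104, σ(64) = 127, σ(65) = 84, σ(66) = 144, σ(67) = 68, σ(68) = 126, σ(69) = 96, σ(70) = 144, σ(71) = 72, σ(72) = 195, σ(73) = 74, σ(74) = 114, σ(75) = 124, σ(76) = 140, σ(77) = 96, σ(78) = 168, σ(79) = 80, σ(80) = 186, σ(81) = 121, σ(82) = 126, σ(83) = 84, σ(84) = 224, σ(85) = 108, σ(86) = 132, σ(87) = 120, σ(88) = 180, σ(89) = 90, σ(90) = 234, σ(91) = 112, σ(92) = 168, σ(93) = 128, σ(94) = 144, σ(95) = 120, σ(96) = 252, σ(97) = 98, σ(98) = 171, σ(99) = 156, σ(100) = 217, σ(101) = 102, σ(102) = 216, σ(103) = 104, σ(104) = 210, σ(105) = 192, σ(106) = 162, σ(107) = 108, σ(108) = 280, σ(109) = 110, σ(110) = 216, σ(111) = 152, σ(112) = 248, σ(113) = 114, σ(114) = 240, σ(115) = 144, σ(116) = 210, σ(117) = 182, σ(118) = 180, σ(119) = 144, σ(120) = 360, σ(121) = 133, σ(122) = 186, σ(123) = 168, σ(124) = 224, σ(125) = 156, σ(126) = 312, σ(127) = 128, σ(128) = 255, σ(129) = 176, σ(130) = 252, σ(131) = 132, σ(132) = 336, σ(133) = 160, σ(134) = 204, σ(135) = 240, σ(136) = 270, σ(137) = 138, σ(138) = 288, σ(139) = 140, σ(140) = 336, σ(141) = 192, σ(142) = 216, σ(143) = 168, σ(144) = 403, σ(145) = 180, σ(146) = 222, σ(147) = 228, σ(148) = 266, σ(149) = 150, σ(150) = 372, σ(151) = 152, σ(152) = 300, σ(153) = 234, σ(154) = 288, σ(155) = 192, σ(156) = 392, σ(157) = 158. Summing all 157 values: 20320. (Average order: Σ_{n ≤ x} σ(n) ~ (π²/12) x². For x = 157, (π²/12)·157² ≈ 20272.99.)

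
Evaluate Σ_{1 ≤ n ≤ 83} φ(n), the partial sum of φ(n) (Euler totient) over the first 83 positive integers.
Σ_{n ≤ 83} φ(n) = 2142

Compute φ(n) for each 1 ≤ n ≤ 83: φ(1) = 1, φ(2) = 1, φ(3) = 2, φ(4) = 2, φ(5) = 4, φ(6) = 2, φ(7) = 6, φ(8) = 4, φ(9) = 6, φ(10) = 4, φ(11) = 10, φ(12) = 4, φ(13) = 12, φ(14) = 6, φ(15) = 8, φ(16) = 8, φ(17) = 16, φ(18) = 6, φ(19) = 18, φ(20) = 8, φ(21) = 12, φ(22) = 10, φ(23) = 22, φ(24) = 8, φ(25) = 20, φ(26) = 12, φ(27) = 18, φ(28) = 12, φ(29) = 28, φ(30) = 8, φ(31) = 30, φ(32) = 16, φ(33) = 20, φ(34) = 16, φ(35) = 24, φ(36) = 12, φ(37) = 36, φ(38) = 18, φ(39) = 24, φ(40) = 16, φ(41) = 40, φ(42) = 12, φ(43) = 42, φ(44) = 20, φ(45) = 24, φ(46) = 22, φ(47) = 46, φ(48) = 16, φ(49) = 42, φ(50) = 20, φ(51) = 32, φ(52) = 24, φ(53) = 52, φ(54) = 18, φ(55) = 40, φ(56) = 24, φ(57) = 36, φ(58) = 28, φ(59) = 58, φ(60) = 16, φ(61) = 60, φ(62) = 30, φ(63) = 36, φ(64) = 32, φ(65) = 48, φ(66) = 20, φ(67) = 66, φ(68) = 32, φ(69) = 44, φ(70) = 24, φ(71) = 70, φ(72) = 24, φ(73) = 72, φ(74) = 36, φ(75) = 40, φ(76) = 36, φ(77) = 60, φ(78) = 24, φ(79) = 78, φ(80) = 32, φ(81) = 54, φ(82) = 40, φ(83) = 82. Summing all 83 values: 2142. (Average order: Σ_{n ≤ x} φ(n) ~ (3/π²) x². For x = 83, (3/π²)·83² ≈ 2094.00.)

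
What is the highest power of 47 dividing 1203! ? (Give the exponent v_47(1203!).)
v_47(1203!) = 25

Legendre's formula: v_p(n!) = Σ_{k ≥ 1} ⌊n / p^k⌋. For p = 47, n = 1203, the terms are:
  ⌊1203/47^1⌋ = ⌊1203/47⌋ = 25
(the next term ⌊1203/47^2⌋ = 0, terminating the sum). Summing: v_47(1203!) = 25 = 25.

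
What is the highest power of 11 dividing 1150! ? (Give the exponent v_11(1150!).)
v_11(1150!) = 113

Legendre's formula: v_p(n!) = Σ_{k ≥ 1} ⌊n / p^k⌋. For p = 11, n = 1150, the terms are:
  ⌊1150/11^1⌋ = ⌊1150/11⌋ = 104
  ⌊1150/11^2⌋ = ⌊1150/121⌋ = 9
(the next term ⌊1150/11^3⌋ = 0, terminating the sum). Summing: v_11(1150!) = 104 + 9 = 113.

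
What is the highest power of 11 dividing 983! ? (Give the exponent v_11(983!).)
v_11(983!) = 97

Legendre's formula: v_p(n!) = Σ_{k ≥ 1} ⌊n / p^k⌋. For p = 11, n = 983, the terms are:
  ⌊983/11^1⌋ = ⌊983/11⌋ = 89
  ⌊983/11^2⌋ = ⌊983/121⌋ = 8
(the next term ⌊983/11^3⌋ = 0, terminating the sum). Summing: v_11(983!) = 89 + 8 = 97.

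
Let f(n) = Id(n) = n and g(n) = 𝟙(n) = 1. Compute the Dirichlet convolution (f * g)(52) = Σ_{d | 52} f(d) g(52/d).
(Id * 𝟙)(52) = 98

Divisors of 52: [1, 2, 4, 13, 26, 52]. For each d | 52:
  d = 1: Id(1) · 𝟙(52/1) = 1 · 1 = 1
  d = 2: Id(2) · 𝟙(52/2) = 2 · 1 = 2
  d = 4: Id(4) · 𝟙(52/4) = 4 · 1 = 4
  d = 13: Id(13) · 𝟙(52/13) = 13 · 1 = 13
  d = 26: Id(26) · 𝟙(52/26) = 26 · 1 = 26
  d = 52: Id(52) · 𝟙(52/52) = 52 · 1 = 52
Summing: (Id * 𝟙)(52) = 1 + 2 + 4 + 13 + 26 + 52 = 98.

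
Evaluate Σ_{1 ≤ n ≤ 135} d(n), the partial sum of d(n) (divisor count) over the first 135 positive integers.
Σ_{n ≤ 135} d(n) = 687

Compute d(n) for each 1 ≤ n ≤ 135: d(1) = 1, d(2) = 2, d(3) = 2, d(4) = 3, d(5) = 2, d(6) = 4, d(7) = 2, d(8) = 4, d(9) = 3, d(10) = 4, d(11) = 2, d(12) = 6, d(13) = 2, d(14) = 4, d(15) = 4, d(16) = 5, d(17) = 2, d(18) = 6, d(19) = 2, d(20) = 6, d(21) = 4, d(22) = 4, d(23) = 2, d(24) = 8, d(25) = 3, d(26) = 4, d(27) = 4, d(28) = 6, d(29) = 2, d(30) = 8, d(31) = 2, d(32) = 6, d(33) = 4, d(34) = 4, d(35) = 4, d(36) = 9, d(37) = 2, d(38) = 4, d(39) = 4, d(40) = 8, d(41) = 2, d(42) = 8, d(43) = 2, d(44) = 6, d(45) = 6, d(46) = 4, d(47) = 2, d(48) = 10, d(49) = 3, d(50) = 6, d(51) = 4, d(52) = 6, d(53) = 2, d(54) = 8, d(55) = 4, d(56) = 8, d(57) = 4, d(58) = 4, d(59) = 2, d(60) = 12, d(61) = 2, d(62) = 4, d(63) = 6, d(64) = 7, d(65) = 4, d(66) = 8, d(67) = 2, d(68) = 6, d(69) = 4, d(70) = 8, d(71) = 2, d(72) = 12, d(73) = 2, d(74) = 4, d(75) = 6, d(76) = 6, d(77) = 4, d(78) = 8, d(79) = 2, d(80) = 10, d(81) = 5, d(82) = 4, d(83) = 2, d(84) = 12, d(85) = 4, d(86) = 4, d(87) = 4, d(88) = 8, d(89) = 2, d(90) = 12, d(91) = 4, d(92) = 6, d(93) = 4, d(94) = 4, d(95) = 4, d(96) = 12, d(97) = 2, d(98) = 6, d(99) = 6, d(100) = 9, d(101) = 2, d(102) = 8, d(103) = 2, d(104) = 8, d(105) = 8, d(106) = 4, d(107) = 2, d(108) = 12, d(109) = 2, d(110) = 8, d(111) = 4, d(112) = 10, d(113) = 2, d(114) = 8, d(115) = 4, d(116) = 6, d(117) = 6, d(118) = 4, d(119) = 4, d(120) = 16, d(121) = 3, d(122) = 4, d(123) = 4, d(124) = 6, d(125) = 4, d(126) = 12, d(127) = 2, d(128) = 8, d(129) = 4, d(130) = 8, d(131) = 2, d(132) = 12, d(133) = 4, d(134) = 4, d(135) = 8. Summing all 135 values: 687. (Dirichlet's divisor formula: Σ_{n ≤ x} d(n) = x ln(x) + (2γ − 1) x + O(√x). For x = 135, the asymptotic estimate is ≈ 683.06.)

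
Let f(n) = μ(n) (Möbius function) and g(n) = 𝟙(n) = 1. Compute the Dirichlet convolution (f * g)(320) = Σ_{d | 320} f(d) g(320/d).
(μ * 𝟙)(320) = 0

Divisors of 320: [1, 2, 4, 5, 8, 10, 16, 20, 32, 40, 64, 80, 160, 320]. For each d | 320:
  d = 1: μ(1) · 𝟙(320/1) = 1 · 1 = 1
  d = 2: μ(2) · 𝟙(320/2) = -1 · 1 = -1
  d = 4: μ(4) · 𝟙(320/4) = 0 · 1 = 0
  d = 5: μ(5) · 𝟙(320/5) = -1 · 1 = -1
  d = 8: μ(8) · 𝟙(320/8) = 0 · 1 = 0
  d = 10: μ(10) · 𝟙(320/10) = 1 · 1 = 1
  d = 16: μ(16) · 𝟙(320/16) = 0 · 1 = 0
  d = 20: μ(20) · 𝟙(320/20) = 0 · 1 = 0
  d = 32: μ(32) · 𝟙(320/32) = 0 · 1 = 0
  d = 40: μ(40) · 𝟙(320/40) = 0 · 1 = 0
  d = 64: μ(64) · 𝟙(320/64) = 0 · 1 = 0
  d = 80: μ(80) · 𝟙(320/80) = 0 · 1 = 0
  d = 160: μ(160) · 𝟙(320/160) = 0 · 1 = 0
  d = 320: μ(320) · 𝟙(320/320) = 0 · 1 = 0
Summing: (μ * 𝟙)(320) = 1 + -1 + 0 + -1 + 0 + 1 + 0 + 0 + 0 + 0 + 0 + 0 + 0 + 0 = 0.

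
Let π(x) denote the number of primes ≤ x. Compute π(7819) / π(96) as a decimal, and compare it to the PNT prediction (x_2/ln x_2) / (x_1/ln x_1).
π(7819)/π(96) = 988/24 ≈ 41.1667;  PNT prediction ≈ 41.4707.

π(96) = 24 and π(7819) = 988, so π(7819)/π(96) ≈ 41.1667. The PNT-predicted ratio is (7819/ln(7819)) / (96/ln(96)) ≈ 41.4707. The two agree to within a few percent, as expected.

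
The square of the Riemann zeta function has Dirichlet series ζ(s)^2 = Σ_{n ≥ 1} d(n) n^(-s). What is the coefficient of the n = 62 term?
d(62) = 4

ζ(s)^2 = (Σ 1/m^s)(Σ 1/k^s). The coefficient of 1/n^s in the product is the number of ordered pairs (m, k) with mk = n, which equals d(n). For n = 62, divisors are [1, 2, 31, 62], so d(62) = 4.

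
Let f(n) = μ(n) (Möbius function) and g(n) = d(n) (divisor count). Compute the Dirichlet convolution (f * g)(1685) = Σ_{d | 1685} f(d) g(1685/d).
(μ * d)(1685) = 1

Divisors of 1685: [1, 5, 337, 1685]. For each d | 1685:
  d = 1: μ(1) · d(1685/1) = 1 · 4 = 4
  d = 5: μ(5) · d(1685/5) = -1 · 2 = -2
  d = 337: μ(337) · d(1685/337) = -1 · 2 = -2
  d = 1685: μ(1685) · d(1685/1685) = 1 · 1 = 1
Summing: (μ * d)(1685) = 4 + -2 + -2 + 1 = 1.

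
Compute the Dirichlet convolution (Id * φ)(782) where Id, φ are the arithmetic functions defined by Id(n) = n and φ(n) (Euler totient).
(Id * φ)(782) = 4455

Divisors of 782: [1, 2, 17, 23, 34, 46, 391, 782]. For each d | 782:
  d = 1: Id(1) · φ(782/1) = 1 · 352 = 352
  d = 2: Id(2) · φ(782/2) = 2 · 352 = 704
  d = 17: Id(17) · φ(782/17) = 17 · 22 = 374
  d = 23: Id(23) · φ(782/23) = 23 · 16 = 368
  d = 34: Id(34) · φ(782/34) = 34 · 22 = 748
  d = 46: Id(46) · φ(782/46) = 46 · 16 = 736
  d = 391: Id(391) · φ(782/391) = 391 · 1 = 391
  d = 782: Id(782) · φ(782/782) = 782 · 1 = 782
Summing: (Id * φ)(782) = 352 + 704 + 374 + 368 + 748 + 736 + 391 + 782 = 4455.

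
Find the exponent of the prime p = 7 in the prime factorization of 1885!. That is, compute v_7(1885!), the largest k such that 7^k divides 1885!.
v_7(1885!) = 312

Legendre's formula: v_p(n!) = Σ_{k ≥ 1} ⌊n / p^k⌋. For p = 7, n = 1885, the terms are:
  ⌊1885/7^1⌋ = ⌊1885/7⌋ = 269
  ⌊1885/7^2⌋ = ⌊1885/49⌋ = 38
  ⌊1885/7^3⌋ = ⌊1885/343⌋ = 5
(the next term ⌊1885/7^4⌋ = 0, terminating the sum). Summing: v_7(1885!) = 269 + 38 + 5 = 312.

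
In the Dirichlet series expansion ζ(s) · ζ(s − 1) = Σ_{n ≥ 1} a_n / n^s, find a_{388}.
σ(388) = 686

In the product (Σ m^0/m^s)(Σ k / k^s) = Σ (Σ_{d | n} d) / n^s, the coefficient of 1/n^s is σ(n) = Σ_{d | n} d. For n = 388, divisors are [1, 2, 4, 97, 194, 388]; summing: σ(388) = 686.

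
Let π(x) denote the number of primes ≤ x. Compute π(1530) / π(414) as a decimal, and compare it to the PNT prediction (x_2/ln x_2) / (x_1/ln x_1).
π(1530)/π(414) = 241/80 ≈ 3.0125;  PNT prediction ≈ 3.0369.

π(414) = 80 and π(1530) = 241, so π(1530)/π(414) ≈ 3.0125. The PNT-predicted ratio is (1530/ln(1530)) / (414/ln(414)) ≈ 3.0369. The two agree to within a few percent, as expected.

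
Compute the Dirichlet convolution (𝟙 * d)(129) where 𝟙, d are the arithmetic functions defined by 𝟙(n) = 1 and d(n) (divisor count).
(𝟙 * d)(129) = 9

Divisors of 129: [1, 3, 43, 129]. For each d | 129:
  d = 1: 𝟙(1) · d(129/1) = 1 · 4 = 4
  d = 3: 𝟙(3) · d(129/3) = 1 · 2 = 2
  d = 43: 𝟙(43) · d(129/43) = 1 · 2 = 2
  d = 129: 𝟙(129) · d(129/129) = 1 · 1 = 1
Summing: (𝟙 * d)(129) = 4 + 2 + 2 + 1 = 9.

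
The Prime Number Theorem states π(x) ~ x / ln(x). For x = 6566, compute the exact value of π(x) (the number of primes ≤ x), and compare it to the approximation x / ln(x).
π(6566) = 848;  x/ln(x) ≈ 747.01;  relative error ≈ 11.91%.

Directly count primes up to 6566: π(6566) = 848. The PNT approximation gives 6566/ln(6566) ≈ 6566/8.78966 ≈ 747.01. Relative error (π(x) − x/ln(x)) / π(x) ≈ 11.91%; the approximation is known to undercount slightly (Li(x) is a better estimate).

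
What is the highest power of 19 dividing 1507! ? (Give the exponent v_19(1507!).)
v_19(1507!) = 83

Legendre's formula: v_p(n!) = Σ_{k ≥ 1} ⌊n / p^k⌋. For p = 19, n = 1507, the terms are:
  ⌊1507/19^1⌋ = ⌊1507/19⌋ = 79
  ⌊1507/19^2⌋ = ⌊1507/361⌋ = 4
(the next term ⌊1507/19^3⌋ = 0, terminating the sum). Summing: v_19(1507!) = 79 + 4 = 83.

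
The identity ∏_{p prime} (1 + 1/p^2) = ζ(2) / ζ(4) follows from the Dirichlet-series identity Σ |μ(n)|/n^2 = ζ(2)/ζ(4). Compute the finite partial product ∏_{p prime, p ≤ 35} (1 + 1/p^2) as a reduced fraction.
∏ = 7292191856800000/4827887490090357

The primes p ≤ 35 are [2, 3, 5, 7, 11, 13, 17, 19, 23, 29, 31]. For each, (1 + 1/p^2) = (p^2 + 1)/p^2. Multiplying these fractions over p ∈ [2, 3, 5, 7, 11, 13, 17, 19, 23, 29, 31] gives 7292191856800000/4827887490090357. (In the limit P → ∞ this tends to ζ(2)/ζ(4).)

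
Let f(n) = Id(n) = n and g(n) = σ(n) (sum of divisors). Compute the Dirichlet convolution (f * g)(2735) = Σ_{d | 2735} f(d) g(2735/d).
(Id * σ)(2735) = 12045

Divisors of 2735: [1, 5, 547, 2735]. For each d | 2735:
  d = 1: Id(1) · σ(2735/1) = 1 · 3288 = 3288
  d = 5: Id(5) · σ(2735/5) = 5 · 548 = 2740
  d = 547: Id(547) · σ(2735/547) = 547 · 6 = 3282
  d = 2735: Id(2735) · σ(2735/2735) = 2735 · 1 = 2735
Summing: (Id * σ)(2735) = 3288 + 2740 + 3282 + 2735 = 12045.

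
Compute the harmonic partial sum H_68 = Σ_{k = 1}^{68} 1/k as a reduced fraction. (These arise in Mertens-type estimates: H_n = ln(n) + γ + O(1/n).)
H_68 = 14094018321907827923954201611/2933773379069966367528193600

Direct summation: H_68 = 1 + 1/2 + ... + 1/68. The least common denominator is lcm(1, ..., 68) = 79211881234889091923261227200; over this denominator the numerator is 79211881234889091923261227200 + 39605940617444545961630613600 + 26403960411629697307753742400 + 19802970308722272980815306800 + 15842376246977818384652245440 + 13201980205814848653876871200 + 11315983033555584560465889600 + 9901485154361136490407653400 + 8801320137209899102584580800 + 7921188123488909192326122720 + 7201080112262644720296475200 + 6600990102907424326938435600 + 6093221633453007071020094400 + 5657991516777792280232944800 + 5280792082325939461550748480 + 4950742577180568245203826700 + 4659522425581711289603601600 + 4400660068604949551292290400 + 4169046380783636417013748800 + 3960594061744454596163061360 + 3771994344518528186821963200 + 3600540056131322360148237600 + 3443994836299525735793966400 + 3300495051453712163469217800 + 3168475249395563676930449088 + 3046610816726503535510047200 + 2933773379069966367528193600 + 2828995758388896140116472400 + 2731444180513416962871076800 + 2640396041162969730775374240 + 2555221975319002965266491200 + 2475371288590284122601913350 + 2400360037420881573432158400 + 2329761212790855644801800800 + 2263196606711116912093177920 + 2200330034302474775646145200 + 2140861654997002484412465600 + 2084523190391818208506874400 + 2031073877817669023673364800 + 1980297030872227298081530680 + 1931997103289977851786859200 + 1885997172259264093410981600 + 1842136772904397486587470400 + 1800270028065661180074118800 + 1760264027441979820516916160 + 1721997418149762867896983200 + 1685359175210406211133217600 + 1650247525726856081734608900 + 1616569004793654937209412800 + 1584237624697781838465224544 + 1553174141860570429867867200 + 1523305408363251767755023600 + 1494563796884699847608702400 + 1466886689534983183764096800 + 1440216022452528944059295040 + 1414497879194448070058236200 + 1389682126927878805671249600 + 1365722090256708481435538400 + 1342574258218459185140020800 + 1320198020581484865387687120 + 1298555430080149047922315200 + 1277610987659501482633245600 + 1257331448172842728940654400 + 1237685644295142061300956675 + 1218644326690601414204018880 + 1200180018710440786716079200 + 1182266884102822267511361600 + 1164880606395427822400900400 = 380538494691511353946763443497, so H_68 = 380538494691511353946763443497/79211881234889091923261227200; reducing by gcd(380538494691511353946763443497, 79211881234889091923261227200) = 27 gives 14094018321907827923954201611/2933773379069966367528193600 ≈ 4.80406. (The PNT-adjacent estimate ln(68) + γ ≈ 4.79672 matches within O(1/n).)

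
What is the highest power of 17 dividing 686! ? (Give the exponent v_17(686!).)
v_17(686!) = 42

Legendre's formula: v_p(n!) = Σ_{k ≥ 1} ⌊n / p^k⌋. For p = 17, n = 686, the terms are:
  ⌊686/17^1⌋ = ⌊686/17⌋ = 40
  ⌊686/17^2⌋ = ⌊686/289⌋ = 2
(the next term ⌊686/17^3⌋ = 0, terminating the sum). Summing: v_17(686!) = 40 + 2 = 42.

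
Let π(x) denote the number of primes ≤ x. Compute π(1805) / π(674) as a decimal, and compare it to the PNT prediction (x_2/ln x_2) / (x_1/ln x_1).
π(1805)/π(674) = 279/122 ≈ 2.2869;  PNT prediction ≈ 2.3262.

π(674) = 122 and π(1805) = 279, so π(1805)/π(674) ≈ 2.2869. The PNT-predicted ratio is (1805/ln(1805)) / (674/ln(674)) ≈ 2.3262. The two agree to within a few percent, as expected.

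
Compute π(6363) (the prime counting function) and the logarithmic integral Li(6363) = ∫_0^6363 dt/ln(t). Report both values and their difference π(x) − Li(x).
π(6363) = 829;  Li(6363) ≈ 842.00;  π(x) − Li(x) ≈ -13.00.

Direct count of primes ≤ 6363 gives π(6363) = 829. Numerical evaluation of the logarithmic integral gives Li(6363) ≈ 842.00. The difference π(x) − Li(x) ≈ -13.00 is typically negative for small/moderate x (Li(x) overestimates), though Littlewood's theorem shows this sign changes infinitely often.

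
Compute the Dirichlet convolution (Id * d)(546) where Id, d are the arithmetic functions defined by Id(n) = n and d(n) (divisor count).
(Id * d)(546) = 2700

Divisors of 546: [1, 2, 3, 6, 7, 13, 14, 21, 26, 39, 42, 78, 91, 182, 273, 546]. For each d | 546:
  d = 1: Id(1) · d(546/1) = 1 · 16 = 16
  d = 2: Id(2) · d(546/2) = 2 · 8 = 16
  d = 3: Id(3) · d(546/3) = 3 · 8 = 24
  d = 6: Id(6) · d(546/6) = 6 · 4 = 24
  d = 7: Id(7) · d(546/7) = 7 · 8 = 56
  d = 13: Id(13) · d(546/13) = 13 · 8 = 104
  d = 14: Id(14) · d(546/14) = 14 · 4 = 56
  d = 21: Id(21) · d(546/21) = 21 · 4 = 84
  d = 26: Id(26) · d(546/26) = 26 · 4 = 104
  d = 39: Id(39) · d(546/39) = 39 · 4 = 156
  d = 42: Id(42) · d(546/42) = 42 · 2 = 84
  d = 78: Id(78) · d(546/78) = 78 · 2 = 156
  d = 91: Id(91) · d(546/91) = 91 · 4 = 364
  d = 182: Id(182) · d(546/182) = 182 · 2 = 364
  d = 273: Id(273) · d(546/273) = 273 · 2 = 546
  d = 546: Id(546) · d(546/546) = 546 · 1 = 546
Summing: (Id * d)(546) = 16 + 16 + 24 + 24 + 56 + 104 + 56 + 84 + 104 + 156 + 84 + 156 + 364 + 364 + 546 + 546 = 2700.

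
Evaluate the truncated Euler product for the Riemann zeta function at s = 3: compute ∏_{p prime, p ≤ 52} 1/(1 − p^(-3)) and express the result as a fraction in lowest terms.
∏ = 1417934272824755236225375034446860319/1179638474528270622029363943840940032

The primes p ≤ 52 are [2, 3, 5, 7, 11, 13, 17, 19, 23, 29, 31, 37, 41, 43, 47]. For each prime, (1 − 1/p^3)^(-1) = p^3 / (p^3 − 1). The product is (1 − 1/2^3)^(-1), (1 − 1/3^3)^(-1), (1 − 1/5^3)^(-1), (1 − 1/7^3)^(-1), (1 − 1/11^3)^(-1), (1 − 1/13^3)^(-1), (1 − 1/17^3)^(-1), (1 − 1/19^3)^(-1), (1 − 1/23^3)^(-1), (1 − 1/29^3)^(-1), (1 − 1/31^3)^(-1), (1 − 1/37^3)^(-1), (1 − 1/41^3)^(-1), (1 − 1/43^3)^(-1), (1 − 1/47^3)^(-1) = ∏ p^3 / (p^3 − 1) = 1417934272824755236225375034446860319/1179638474528270622029363943840940032.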